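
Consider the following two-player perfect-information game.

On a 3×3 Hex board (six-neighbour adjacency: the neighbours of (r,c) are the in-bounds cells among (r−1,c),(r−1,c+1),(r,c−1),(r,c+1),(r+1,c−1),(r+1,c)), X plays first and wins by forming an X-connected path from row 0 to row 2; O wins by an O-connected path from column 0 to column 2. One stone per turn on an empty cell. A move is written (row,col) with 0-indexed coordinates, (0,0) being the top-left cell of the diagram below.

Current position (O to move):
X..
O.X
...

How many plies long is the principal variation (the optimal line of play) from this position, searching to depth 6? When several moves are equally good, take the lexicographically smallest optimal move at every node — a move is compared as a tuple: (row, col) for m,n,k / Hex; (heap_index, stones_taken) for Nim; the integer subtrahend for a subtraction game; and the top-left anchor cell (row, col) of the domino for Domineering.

PV length from [X../O.X/...]: 3 plies

[X../O.X/...] O move#1: (0,1):-1/XO./O.X/..., (0,2):+1/X.O/O.X/...*, (1,1):-1/X../OOX/..., (2,0):-1/X../O.X/O.., (2,1):-1/X../O.X/.O., (2,2):-1/X../O.X/..O
[X.O/O.X/...] X move#2: (0,1):-1/XXO/O.X/...*, (1,1):-1/X.O/OXX/..., (2,0):-1/X.O/O.X/X.., (2,1):-1/X.O/O.X/.X., (2,2):-1/X.O/O.X/..X
[XXO/O.X/...] O move#3: (1,1):+1/XXO/OOX/...*, (2,0):-1/XXO/O.X/O.., (2,1):-1/XXO/O.X/.O., (2,2):-1/XXO/O.X/..O
[XXO/OOX/...] end (terminal -1, X#4); searched X../O.X/... to 6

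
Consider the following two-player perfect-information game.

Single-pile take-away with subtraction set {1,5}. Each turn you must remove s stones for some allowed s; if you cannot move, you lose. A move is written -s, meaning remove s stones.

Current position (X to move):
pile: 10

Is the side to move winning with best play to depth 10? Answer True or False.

X winning at [10]: False

p1 X@[10]: -1[9]-1* -5[5]-1
p2 O@[9]: -1[8]+1* -5[4]+1
p3 X@[8]: -1[7]-1* -5[3]-1
p4 O@[7]: -1[6]+1* -5[2]+1
p5 X@[6]: -1[5]-1* -5[1]-1
p6 O@[5]: -1[4]+1* -5[0]+1
p7 X@[4]: -1[3]-1*
p8 O@[3]: -1[2]+1*
p9 X@[2]: -1[1]-1*
p10 O@[1]: -1[0]+1*
p11 X@[0] terminal -1; root [10] d10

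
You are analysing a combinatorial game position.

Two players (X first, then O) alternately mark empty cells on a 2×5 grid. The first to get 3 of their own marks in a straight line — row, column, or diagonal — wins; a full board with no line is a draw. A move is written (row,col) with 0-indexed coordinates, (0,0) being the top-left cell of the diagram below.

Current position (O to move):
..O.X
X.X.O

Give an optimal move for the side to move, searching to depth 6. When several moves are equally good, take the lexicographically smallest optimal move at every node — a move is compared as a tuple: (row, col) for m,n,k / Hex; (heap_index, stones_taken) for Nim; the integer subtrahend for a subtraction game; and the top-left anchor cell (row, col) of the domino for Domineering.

O's best at [..O.X/X.X.O]: (1,1)

p1 O@[..O.X/X.X.O]: (0,0)[O.O.X/X.X.O]-1 (0,1)[.OO.X/X.X.O]-1 (0,3)[..OOX/X.X.O]-1 (1,1)[..O.X/XOX.O]+0* (1,3)[..O.X/X.XOO]-1
p2 X@[..O.X/XOX.O]: (0,0)[X.O.X/XOX.O]+0* (0,1)[.XO.X/XOX.O]+0 (0,3)[..OXX/XOX.O]+0 (1,3)[..O.X/XOXXO]-1
p3 O@[X.O.X/XOX.O]: (0,1)[XOO.X/XOX.O]+0* (0,3)[X.OOX/XOX.O]+0 (1,3)[X.O.X/XOXOO]+0
p4 X@[XOO.X/XOX.O]: (0,3)[XOOXX/XOX.O]+0* (1,3)[XOO.X/XOXXO]-1
p5 O@[XOOXX/XOX.O]: (1,3)[XOOXX/XOXOO]+0*
p6 X@[XOOXX/XOXOO] terminal +0; root [..O.X/X.X.O] d6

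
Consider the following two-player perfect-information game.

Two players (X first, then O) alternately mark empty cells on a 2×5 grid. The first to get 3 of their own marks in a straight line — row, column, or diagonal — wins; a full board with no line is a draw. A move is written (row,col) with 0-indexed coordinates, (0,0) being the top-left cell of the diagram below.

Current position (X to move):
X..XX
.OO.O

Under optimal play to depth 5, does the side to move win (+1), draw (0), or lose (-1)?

value(X..XX/.OO.O, X) = +1

[X..XX/.OO.O] X move#1: (0,1):-1/XX.XX/.OO.O, (0,2):+1/X.XXX/.OO.O*, (1,0):-1/X..XX/XOO.O, (1,3):-1/X..XX/.OOXO
[X.XXX/.OO.O] end (terminal -1, O#2); searched X..XX/.OO.O to 5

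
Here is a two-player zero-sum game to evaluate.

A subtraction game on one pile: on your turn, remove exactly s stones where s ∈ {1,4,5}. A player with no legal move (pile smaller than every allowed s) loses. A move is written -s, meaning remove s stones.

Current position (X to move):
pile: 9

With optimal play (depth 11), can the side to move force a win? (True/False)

ply 1, X at 9 | -1=+1→8*; -4=-1→5; -5=-1→4
ply 2, O at 8 | -1=-1→7*; -4=-1→4; -5=-1→3
ply 3, X at 7 | -1=-1→6; -4=-1→3; -5=+1→2*
ply 4, O at 2 | -1=-1→1*
ply 5, X at 1 | -1=+1→0*
ply 6: 0 is terminal -1 (O); from 9 depth 11

X winning at [9]: True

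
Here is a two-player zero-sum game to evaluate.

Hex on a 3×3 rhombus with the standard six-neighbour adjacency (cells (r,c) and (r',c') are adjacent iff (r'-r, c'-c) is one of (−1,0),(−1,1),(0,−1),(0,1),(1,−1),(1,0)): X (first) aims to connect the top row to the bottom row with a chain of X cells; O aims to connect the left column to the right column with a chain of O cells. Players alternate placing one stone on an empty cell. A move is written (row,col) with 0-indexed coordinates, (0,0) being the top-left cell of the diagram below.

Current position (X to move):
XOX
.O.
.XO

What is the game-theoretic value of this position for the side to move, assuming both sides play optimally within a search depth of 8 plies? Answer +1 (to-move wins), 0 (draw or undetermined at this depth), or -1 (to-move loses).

ply 1, X at XOX/.O./.XO | (1,0)=+1→XOX/XO./.XO*; (1,2)=+1→XOX/.OX/.XO; (2,0)=+1→XOX/.O./XXO
ply 2, O at XOX/XO./.XO | (1,2)=-1→XOX/XOO/.XO*; (2,0)=-1→XOX/XO./OXO
ply 3, X at XOX/XOO/.XO | (2,0)=+1→XOX/XOO/XXO*
ply 4: XOX/XOO/XXO is terminal -1 (O); from XOX/.O./.XO depth 8

value(XOX/.O./.XO, X) = +1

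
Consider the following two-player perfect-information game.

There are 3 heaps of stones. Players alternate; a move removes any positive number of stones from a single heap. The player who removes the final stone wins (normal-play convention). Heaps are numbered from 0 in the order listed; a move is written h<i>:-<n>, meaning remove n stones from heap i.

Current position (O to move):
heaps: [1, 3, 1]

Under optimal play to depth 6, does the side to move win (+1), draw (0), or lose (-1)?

value((1,3,1), O) = +1

ply 1, O at (1,3,1) | h0:-1=-1→(0,3,1); h1:-1=-1→(1,2,1); h1:-2=-1→(1,1,1); h1:-3=+1→(1,0,1)*; h2:-1=-1→(1,3,0)
ply 2, X at (1,0,1) | h0:-1=-1→(0,0,1)*; h2:-1=-1→(1,0,0)
ply 3, O at (0,0,1) | h2:-1=+1→(0,0,0)*
ply 4: (0,0,0) is terminal -1 (X); from (1,3,1) depth 6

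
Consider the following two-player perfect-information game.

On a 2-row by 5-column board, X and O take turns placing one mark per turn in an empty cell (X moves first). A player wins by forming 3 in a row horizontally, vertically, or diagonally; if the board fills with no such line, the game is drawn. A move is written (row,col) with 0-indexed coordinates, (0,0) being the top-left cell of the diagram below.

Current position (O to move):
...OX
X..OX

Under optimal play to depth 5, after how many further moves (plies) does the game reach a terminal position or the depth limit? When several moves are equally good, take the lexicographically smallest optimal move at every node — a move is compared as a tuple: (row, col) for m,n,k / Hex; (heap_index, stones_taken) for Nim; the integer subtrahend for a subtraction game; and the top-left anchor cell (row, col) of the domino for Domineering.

[...OX/X..OX] O move#1: (0,0):+0/O..OX/X..OX*, (0,1):+0/.O.OX/X..OX, (0,2):+0/..OOX/X..OX, (1,1):+0/...OX/XO.OX, (1,2):+0/...OX/X.OOX
[O..OX/X..OX] X move#2: (0,1):+0/OX.OX/X..OX*, (0,2):+0/O.XOX/X..OX, (1,1):+0/O..OX/XX.OX, (1,2):+0/O..OX/X.XOX
[OX.OX/X..OX] O move#3: (0,2):+0/OXOOX/X..OX*, (1,1):+0/OX.OX/XO.OX, (1,2):+0/OX.OX/X.OOX
[OXOOX/X..OX] X move#4: (1,1):+0/OXOOX/XX.OX*, (1,2):+0/OXOOX/X.XOX
[OXOOX/XX.OX] O move#5: (1,2):+0/OXOOX/XXOOX*
[OXOOX/XXOOX] end (terminal +0, X#6); searched ...OX/X..OX to 5

PV length from [...OX/X..OX]: 5 plies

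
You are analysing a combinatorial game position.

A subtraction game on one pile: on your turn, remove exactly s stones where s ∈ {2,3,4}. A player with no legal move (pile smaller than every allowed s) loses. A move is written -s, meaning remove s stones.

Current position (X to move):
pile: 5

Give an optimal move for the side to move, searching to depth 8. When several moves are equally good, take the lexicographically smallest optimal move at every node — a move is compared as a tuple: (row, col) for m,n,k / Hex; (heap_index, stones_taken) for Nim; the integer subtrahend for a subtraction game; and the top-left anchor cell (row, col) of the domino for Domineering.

ply 1, X at 5 | -2=-1→3; -3=-1→2; -4=+1→1*
ply 2: 1 is terminal -1 (O); from 5 depth 8

X's best at [5]: -4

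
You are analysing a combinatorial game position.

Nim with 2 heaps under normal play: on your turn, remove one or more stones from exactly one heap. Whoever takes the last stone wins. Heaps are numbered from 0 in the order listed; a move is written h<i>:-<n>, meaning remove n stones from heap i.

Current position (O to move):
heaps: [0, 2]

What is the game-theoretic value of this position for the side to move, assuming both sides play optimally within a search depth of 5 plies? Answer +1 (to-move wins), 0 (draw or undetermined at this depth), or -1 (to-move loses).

value((0,2), O) = +1

ply 1, O at (0,2) | h1:-1=-1→(0,1); h1:-2=+1→(0,0)*
ply 2: (0,0) is terminal -1 (X); from (0,2) depth 5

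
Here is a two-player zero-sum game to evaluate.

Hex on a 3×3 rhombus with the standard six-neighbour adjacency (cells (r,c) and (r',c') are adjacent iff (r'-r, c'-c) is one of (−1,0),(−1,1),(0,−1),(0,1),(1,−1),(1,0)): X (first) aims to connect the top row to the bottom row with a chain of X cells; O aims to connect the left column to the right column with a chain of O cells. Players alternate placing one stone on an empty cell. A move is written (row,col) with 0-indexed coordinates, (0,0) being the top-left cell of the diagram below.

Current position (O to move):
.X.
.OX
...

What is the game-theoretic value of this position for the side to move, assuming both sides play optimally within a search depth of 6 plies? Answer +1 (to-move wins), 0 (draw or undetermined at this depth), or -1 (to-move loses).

value(.X./.OX/..., O) = +1

ply 1, O at .X./.OX/... | (0,0)=-1→OX./.OX/...; (0,2)=+1→.XO/.OX/...*; (1,0)=-1→.X./OOX/...; (2,0)=-1→.X./.OX/O..; (2,1)=+1→.X./.OX/.O.; (2,2)=+1→.X./.OX/..O
ply 2, X at .XO/.OX/... | (0,0)=-1→XXO/.OX/...*; (1,0)=-1→.XO/XOX/...; (2,0)=-1→.XO/.OX/X..; (2,1)=-1→.XO/.OX/.X.; (2,2)=-1→.XO/.OX/..X
ply 3, O at XXO/.OX/... | (1,0)=+1→XXO/OOX/...*; (2,0)=+1→XXO/.OX/O..; (2,1)=+1→XXO/.OX/.O.; (2,2)=+1→XXO/.OX/..O
ply 4: XXO/OOX/... is terminal -1 (X); from .X./.OX/... depth 6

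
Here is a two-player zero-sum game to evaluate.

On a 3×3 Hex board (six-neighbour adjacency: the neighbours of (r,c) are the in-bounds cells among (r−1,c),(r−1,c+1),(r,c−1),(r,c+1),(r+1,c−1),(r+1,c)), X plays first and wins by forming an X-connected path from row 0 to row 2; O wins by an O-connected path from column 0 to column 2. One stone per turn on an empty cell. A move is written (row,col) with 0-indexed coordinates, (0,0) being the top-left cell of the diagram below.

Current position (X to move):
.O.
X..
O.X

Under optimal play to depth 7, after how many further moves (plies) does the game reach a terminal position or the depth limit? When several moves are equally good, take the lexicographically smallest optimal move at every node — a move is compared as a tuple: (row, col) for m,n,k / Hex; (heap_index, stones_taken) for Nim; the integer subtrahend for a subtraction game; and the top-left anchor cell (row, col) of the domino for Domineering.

PV length from [.O./X../O.X]: 5 plies

[.O./X../O.X] X move#1: (0,0):-1/XO./X../O.X, (0,2):-1/.OX/X../O.X, (1,1):+1/.O./XX./O.X*, (1,2):-1/.O./X.X/O.X, (2,1):-1/.O./X../OXX
[.O./XX./O.X] O move#2: (0,0):-1/OO./XX./O.X*, (0,2):-1/.OO/XX./O.X, (1,2):-1/.O./XXO/O.X, (2,1):-1/.O./XX./OOX
[OO./XX./O.X] X move#3: (0,2):+1/OOX/XX./O.X*, (1,2):-1/OO./XXX/O.X, (2,1):-1/OO./XX./OXX
[OOX/XX./O.X] O move#4: (1,2):-1/OOX/XXO/O.X*, (2,1):-1/OOX/XX./OOX
[OOX/XXO/O.X] X move#5: (2,1):+1/OOX/XXO/OXX*
[OOX/XXO/OXX] end (terminal -1, O#6); searched .O./X../O.X to 7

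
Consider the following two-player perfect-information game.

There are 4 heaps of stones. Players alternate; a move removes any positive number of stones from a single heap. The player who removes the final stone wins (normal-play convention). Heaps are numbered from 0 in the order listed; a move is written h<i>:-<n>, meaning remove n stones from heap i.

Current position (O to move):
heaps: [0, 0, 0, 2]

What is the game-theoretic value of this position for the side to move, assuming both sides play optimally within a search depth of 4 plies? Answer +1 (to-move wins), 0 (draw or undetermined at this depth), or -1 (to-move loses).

ply 1, O at (0,0,0,2) | h3:-1=-1→(0,0,0,1); h3:-2=+1→(0,0,0,0)*
ply 2: (0,0,0,0) is terminal -1 (X); from (0,0,0,2) depth 4

value((0,0,0,2), O) = +1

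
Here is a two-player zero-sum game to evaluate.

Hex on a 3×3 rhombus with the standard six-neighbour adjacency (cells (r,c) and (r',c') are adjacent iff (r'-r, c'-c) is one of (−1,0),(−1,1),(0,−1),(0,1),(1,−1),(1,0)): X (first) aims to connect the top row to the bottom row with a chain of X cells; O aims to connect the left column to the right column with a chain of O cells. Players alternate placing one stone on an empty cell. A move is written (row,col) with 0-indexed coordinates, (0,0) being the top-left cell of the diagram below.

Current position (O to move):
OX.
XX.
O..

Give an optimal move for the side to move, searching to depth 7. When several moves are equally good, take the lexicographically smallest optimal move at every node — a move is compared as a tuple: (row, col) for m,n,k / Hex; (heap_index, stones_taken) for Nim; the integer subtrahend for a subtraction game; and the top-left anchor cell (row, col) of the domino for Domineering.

O's best at [OX./XX./O..]: (2,1)

[OX./XX./O..] O move#1: (0,2):-1/OXO/XX./O.., (1,2):-1/OX./XXO/O.., (2,1):+1/OX./XX./OO.*, (2,2):-1/OX./XX./O.O
[OX./XX./OO.] X move#2: (0,2):-1/OXX/XX./OO.*, (1,2):-1/OX./XXX/OO., (2,2):-1/OX./XX./OOX
[OXX/XX./OO.] O move#3: (1,2):+1/OXX/XXO/OO.*, (2,2):+1/OXX/XX./OOO
[OXX/XXO/OO.] end (terminal -1, X#4); searched OX./XX./O.. to 7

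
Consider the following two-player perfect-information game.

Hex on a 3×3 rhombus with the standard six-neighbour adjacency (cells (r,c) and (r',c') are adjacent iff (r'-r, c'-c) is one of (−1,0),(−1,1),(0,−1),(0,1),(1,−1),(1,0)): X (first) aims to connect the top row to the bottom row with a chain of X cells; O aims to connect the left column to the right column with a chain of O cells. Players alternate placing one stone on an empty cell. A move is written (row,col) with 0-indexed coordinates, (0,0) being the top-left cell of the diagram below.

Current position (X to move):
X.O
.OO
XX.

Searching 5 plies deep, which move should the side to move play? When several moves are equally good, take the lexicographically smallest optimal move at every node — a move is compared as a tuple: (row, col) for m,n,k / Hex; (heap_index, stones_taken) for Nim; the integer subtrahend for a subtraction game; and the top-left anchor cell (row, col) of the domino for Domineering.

ply 1, X at X.O/.OO/XX. | (0,1)=-1→XXO/.OO/XX.; (1,0)=+1→X.O/XOO/XX.*; (2,2)=-1→X.O/.OO/XXX
ply 2: X.O/XOO/XX. is terminal -1 (O); from X.O/.OO/XX. depth 5

X's best at [X.O/.OO/XX.]: (1,0)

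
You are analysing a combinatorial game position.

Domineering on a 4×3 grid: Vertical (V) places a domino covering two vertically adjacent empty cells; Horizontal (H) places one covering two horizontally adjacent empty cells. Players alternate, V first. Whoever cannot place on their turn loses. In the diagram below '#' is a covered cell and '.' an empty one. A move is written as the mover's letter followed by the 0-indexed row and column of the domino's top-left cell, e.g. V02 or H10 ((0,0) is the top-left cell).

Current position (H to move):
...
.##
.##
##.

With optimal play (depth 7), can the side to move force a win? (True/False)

H winning at [.../.##/.##/##.]: False

ply 1, H at .../.##/.##/##. | H00=-1→##./.##/.##/##.*; H01=-1→.##/.##/.##/##.
ply 2, V at ##./.##/.##/##. | V10=+1→##./###/###/##.*
ply 3: ##./###/###/##. is terminal -1 (H); from .../.##/.##/##. depth 7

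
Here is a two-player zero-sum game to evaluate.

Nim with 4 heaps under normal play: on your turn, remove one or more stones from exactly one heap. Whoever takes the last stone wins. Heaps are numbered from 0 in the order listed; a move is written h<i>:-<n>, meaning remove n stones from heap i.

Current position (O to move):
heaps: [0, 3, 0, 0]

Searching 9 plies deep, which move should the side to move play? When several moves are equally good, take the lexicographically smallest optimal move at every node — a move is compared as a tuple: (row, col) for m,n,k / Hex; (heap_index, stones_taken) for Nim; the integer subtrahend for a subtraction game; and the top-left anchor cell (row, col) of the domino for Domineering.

O's best at [(0,3,0,0)]: h1:-3

[(0,3,0,0)] O move#1: h1:-1:-1/(0,2,0,0), h1:-2:-1/(0,1,0,0), h1:-3:+1/(0,0,0,0)*
[(0,0,0,0)] end (terminal -1, X#2); searched (0,3,0,0) to 9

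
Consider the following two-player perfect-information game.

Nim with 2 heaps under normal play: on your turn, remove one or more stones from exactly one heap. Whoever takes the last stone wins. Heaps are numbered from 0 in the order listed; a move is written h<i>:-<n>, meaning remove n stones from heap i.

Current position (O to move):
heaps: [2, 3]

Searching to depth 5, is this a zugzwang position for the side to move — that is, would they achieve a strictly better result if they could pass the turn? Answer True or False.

p1 O@[(2,3)]: h0:-1[(1,3)]-1 h0:-2[(0,3)]-1 h1:-1[(2,2)]+1* h1:-2[(2,1)]-1 h1:-3[(2,0)]-1
p2 X@[(2,2)]: h0:-1[(1,2)]-1* h0:-2[(0,2)]-1 h1:-1[(2,1)]-1 h1:-2[(2,0)]-1
p3 O@[(1,2)]: h0:-1[(0,2)]-1 h1:-1[(1,1)]+1* h1:-2[(1,0)]-1
p4 X@[(1,1)]: h0:-1[(0,1)]-1* h1:-1[(1,0)]-1
p5 O@[(0,1)]: h1:-1[(0,0)]+1*
p6 X@[(0,0)] terminal -1; root [(2,3)] d5
suppose O passes — search the same position with X to move:
pass> p1 X@[(2,3)]: h0:-1[(1,3)]-1 h0:-2[(0,3)]-1 h1:-1[(2,2)]+1* h1:-2[(2,1)]-1 h1:-3[(2,0)]-1
pass> p2 O@[(2,2)]: h0:-1[(1,2)]-1* h0:-2[(0,2)]-1 h1:-1[(2,1)]-1 h1:-2[(2,0)]-1
pass> p3 X@[(1,2)]: h0:-1[(0,2)]-1 h1:-1[(1,1)]+1* h1:-2[(1,0)]-1
pass> p4 O@[(1,1)]: h0:-1[(0,1)]-1* h1:-1[(1,0)]-1
pass> p5 X@[(0,1)]: h1:-1[(0,0)]+1*
pass> p6 O@[(0,0)] terminal -1; root [(2,3)] d5
for O: play +1, pass -1

zugzwang((2,3), O) = False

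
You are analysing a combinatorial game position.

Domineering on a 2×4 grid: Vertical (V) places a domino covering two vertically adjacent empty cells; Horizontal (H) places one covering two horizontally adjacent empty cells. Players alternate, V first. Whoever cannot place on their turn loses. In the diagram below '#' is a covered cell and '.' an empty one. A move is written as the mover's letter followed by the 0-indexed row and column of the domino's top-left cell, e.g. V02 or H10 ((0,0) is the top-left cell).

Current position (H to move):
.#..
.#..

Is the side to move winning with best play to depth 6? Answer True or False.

[.#../.#..] H move#1: H02:+1/.###/.#..*, H12:+1/.#../.###
[.###/.#..] V move#2: V00:-1/####/##..*
[####/##..] H move#3: H12:+1/####/####*
[####/####] end (terminal -1, V#4); searched .#../.#.. to 6

H winning at [.#../.#..]: True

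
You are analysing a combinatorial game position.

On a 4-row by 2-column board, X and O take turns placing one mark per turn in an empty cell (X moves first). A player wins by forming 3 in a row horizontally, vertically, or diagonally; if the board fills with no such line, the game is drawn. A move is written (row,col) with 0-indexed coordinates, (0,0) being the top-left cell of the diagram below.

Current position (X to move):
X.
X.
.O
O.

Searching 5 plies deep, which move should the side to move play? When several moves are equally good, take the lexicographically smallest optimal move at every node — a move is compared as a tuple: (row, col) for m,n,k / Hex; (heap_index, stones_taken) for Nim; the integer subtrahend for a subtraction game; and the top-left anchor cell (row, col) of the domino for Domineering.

p1 X@[X./X./.O/O.]: (0,1)[XX/X./.O/O.]+0 (1,1)[X./XX/.O/O.]+0 (2,0)[X./X./XO/O.]+1* (3,1)[X./X./.O/OX]+0
p2 O@[X./X./XO/O.] terminal -1; root [X./X./.O/O.] d5

X's best at [X./X./.O/O.]: (2,0)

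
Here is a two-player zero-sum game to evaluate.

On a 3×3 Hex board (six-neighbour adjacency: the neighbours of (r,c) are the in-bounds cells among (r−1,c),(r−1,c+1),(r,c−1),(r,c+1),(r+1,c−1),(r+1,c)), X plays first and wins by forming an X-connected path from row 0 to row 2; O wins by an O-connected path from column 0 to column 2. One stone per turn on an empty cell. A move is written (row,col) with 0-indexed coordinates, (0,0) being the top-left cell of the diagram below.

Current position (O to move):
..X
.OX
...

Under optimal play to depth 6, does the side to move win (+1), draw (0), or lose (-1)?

ply 1, O at ..X/.OX/... | (0,0)=-1→O.X/.OX/...*; (0,1)=-1→.OX/.OX/...; (1,0)=-1→..X/OOX/...; (2,0)=-1→..X/.OX/O..; (2,1)=-1→..X/.OX/.O.; (2,2)=-1→..X/.OX/..O
ply 2, X at O.X/.OX/... | (0,1)=+1→OXX/.OX/...*; (1,0)=+1→O.X/XOX/...; (2,0)=+1→O.X/.OX/X..; (2,1)=+1→O.X/.OX/.X.; (2,2)=+1→O.X/.OX/..X
ply 3, O at OXX/.OX/... | (1,0)=-1→OXX/OOX/...*; (2,0)=-1→OXX/.OX/O..; (2,1)=-1→OXX/.OX/.O.; (2,2)=-1→OXX/.OX/..O
ply 4, X at OXX/OOX/... | (2,0)=+1→OXX/OOX/X..*; (2,1)=+1→OXX/OOX/.X.; (2,2)=+1→OXX/OOX/..X
ply 5, O at OXX/OOX/X.. | (2,1)=-1→OXX/OOX/XO.*; (2,2)=-1→OXX/OOX/X.O
ply 6, X at OXX/OOX/XO. | (2,2)=+1→OXX/OOX/XOX*
ply 7: OXX/OOX/XOX is terminal -1 (O); from ..X/.OX/... depth 6

value(..X/.OX/..., O) = -1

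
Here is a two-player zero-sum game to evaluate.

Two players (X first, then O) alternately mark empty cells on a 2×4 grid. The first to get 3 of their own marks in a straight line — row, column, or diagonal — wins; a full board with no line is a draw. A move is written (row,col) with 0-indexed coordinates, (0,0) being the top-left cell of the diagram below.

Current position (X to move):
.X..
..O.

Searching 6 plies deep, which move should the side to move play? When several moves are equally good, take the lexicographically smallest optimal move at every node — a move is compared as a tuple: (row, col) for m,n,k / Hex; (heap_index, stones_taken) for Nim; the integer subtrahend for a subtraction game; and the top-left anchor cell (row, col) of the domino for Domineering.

p1 X@[.X../..O.]: (0,0)[XX../..O.]+0 (0,2)[.XX./..O.]+1* (0,3)[.X.X/..O.]+0 (1,0)[.X../X.O.]+0 (1,1)[.X../.XO.]+0 (1,3)[.X../..OX]+0
p2 O@[.XX./..O.]: (0,0)[OXX./..O.]-1* (0,3)[.XXO/..O.]-1 (1,0)[.XX./O.O.]-1 (1,1)[.XX./.OO.]-1 (1,3)[.XX./..OO]-1
p3 X@[OXX./..O.]: (0,3)[OXXX/..O.]+1* (1,0)[OXX./X.O.]+0 (1,1)[OXX./.XO.]+0 (1,3)[OXX./..OX]+0
p4 O@[OXXX/..O.] terminal -1; root [.X../..O.] d6

X's best at [.X../..O.]: (0,2)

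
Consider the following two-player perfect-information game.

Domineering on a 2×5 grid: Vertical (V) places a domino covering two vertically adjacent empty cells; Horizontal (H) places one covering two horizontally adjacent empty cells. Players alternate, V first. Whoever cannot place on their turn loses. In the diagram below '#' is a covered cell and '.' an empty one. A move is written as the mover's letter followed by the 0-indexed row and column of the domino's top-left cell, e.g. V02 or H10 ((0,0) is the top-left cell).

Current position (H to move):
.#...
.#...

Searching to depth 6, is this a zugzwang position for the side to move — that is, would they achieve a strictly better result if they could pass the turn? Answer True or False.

ply 1, H at .#.../.#... | H02=-1→.###./.#...*; H03=-1→.#.##/.#...; H12=-1→.#.../.###.; H13=-1→.#.../.#.##
ply 2, V at .###./.#... | V00=-1→####./##...; V04=+1→.####/.#..#*
ply 3, H at .####/.#..# | H12=-1→.####/.####*
ply 4, V at .####/.#### | V00=+1→#####/#####*
ply 5: #####/##### is terminal -1 (H); from .#.../.#... depth 6
if H skipped the turn, V would face:
~ ply 1, V at .#.../.#... | V00=-1→##.../##...; V02=-1→.##../.##..; V03=+1→.#.#./.#.#.*; V04=-1→.#..#/.#..#
~ ply 2: .#.#./.#.#. is terminal -1 (H); from .#.../.#... depth 6
compare (H): move=-1 vs pass=-1

zugzwang(.#.../.#..., H) = False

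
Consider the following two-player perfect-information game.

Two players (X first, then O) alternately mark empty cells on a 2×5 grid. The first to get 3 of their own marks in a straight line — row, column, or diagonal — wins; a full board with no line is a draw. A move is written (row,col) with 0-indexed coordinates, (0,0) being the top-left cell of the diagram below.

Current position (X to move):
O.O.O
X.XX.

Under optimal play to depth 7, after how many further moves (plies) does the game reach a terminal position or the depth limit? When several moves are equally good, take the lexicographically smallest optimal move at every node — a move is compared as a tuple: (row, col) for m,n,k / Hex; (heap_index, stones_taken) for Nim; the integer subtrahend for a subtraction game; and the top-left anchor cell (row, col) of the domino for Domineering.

PV length from [O.O.O/X.XX.]: 1 ply

[O.O.O/X.XX.] X move#1: (0,1):-1/OXO.O/X.XX., (0,3):-1/O.OXO/X.XX., (1,1):+1/O.O.O/XXXX.*, (1,4):+1/O.O.O/X.XXX
[O.O.O/XXXX.] end (terminal -1, O#2); searched O.O.O/X.XX. to 7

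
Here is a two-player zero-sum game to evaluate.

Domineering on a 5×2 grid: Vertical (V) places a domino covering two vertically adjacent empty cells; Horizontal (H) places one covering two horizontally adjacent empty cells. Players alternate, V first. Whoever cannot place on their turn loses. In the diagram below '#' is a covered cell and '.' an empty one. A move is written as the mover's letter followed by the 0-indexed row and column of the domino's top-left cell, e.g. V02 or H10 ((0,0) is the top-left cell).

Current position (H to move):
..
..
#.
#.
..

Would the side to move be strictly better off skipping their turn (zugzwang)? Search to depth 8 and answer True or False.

p1 H@[../../#./#./..]: H00[##/../#./#./..]+1* H10[../##/#./#./..]+1 H40[../../#./#./##]-1
p2 V@[##/../#./#./..]: V11[##/.#/##/#./..]-1* V21[##/../##/##/..]-1 V31[##/../#./##/.#]-1
p3 H@[##/.#/##/#./..]: H40[##/.#/##/#./##]+1*
p4 V@[##/.#/##/#./##] terminal -1; root [../../#./#./..] d8
suppose H passes — search the same position with V to move:
pass> p1 V@[../../#./#./..]: V00[#./#./#./#./..]+1* V01[.#/.#/#./#./..]+1 V11[../.#/##/#./..]+1 V21[../../##/##/..]-1 V31[../../#./##/.#]-1
pass> p2 H@[#./#./#./#./..]: H40[#./#./#./#./##]-1*
pass> p3 V@[#./#./#./#./##]: V01[##/##/#./#./##]+1* V11[#./##/##/#./##]+1 V21[#./#./##/##/##]+1
pass> p4 H@[##/##/#./#./##] terminal -1; root [../../#./#./..] d8
for H: play +1, pass -1

zugzwang(../../#./#./.., H) = False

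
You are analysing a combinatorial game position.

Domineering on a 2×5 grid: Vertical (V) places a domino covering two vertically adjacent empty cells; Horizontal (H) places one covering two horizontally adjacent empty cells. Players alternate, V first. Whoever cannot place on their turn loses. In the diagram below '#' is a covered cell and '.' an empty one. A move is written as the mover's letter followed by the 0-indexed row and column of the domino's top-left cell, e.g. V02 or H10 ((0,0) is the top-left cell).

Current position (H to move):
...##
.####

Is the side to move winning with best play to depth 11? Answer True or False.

[...##/.####] H move#1: H00:+1/##.##/.####*, H01:-1/.####/.####
[##.##/.####] end (terminal -1, V#2); searched ...##/.#### to 11

H winning at [...##/.####]: True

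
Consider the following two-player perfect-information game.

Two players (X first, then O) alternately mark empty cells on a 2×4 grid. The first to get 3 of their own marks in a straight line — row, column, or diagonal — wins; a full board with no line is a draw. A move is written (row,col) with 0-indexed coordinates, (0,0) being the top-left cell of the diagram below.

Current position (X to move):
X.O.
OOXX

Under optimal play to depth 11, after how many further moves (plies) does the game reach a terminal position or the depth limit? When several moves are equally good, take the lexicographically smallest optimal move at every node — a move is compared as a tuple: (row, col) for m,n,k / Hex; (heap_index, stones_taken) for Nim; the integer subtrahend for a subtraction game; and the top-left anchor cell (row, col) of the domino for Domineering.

PV length from [X.O./OOXX]: 2 plies

ply 1, X at X.O./OOXX | (0,1)=+0→XXO./OOXX*; (0,3)=+0→X.OX/OOXX
ply 2, O at XXO./OOXX | (0,3)=+0→XXOO/OOXX*
ply 3: XXOO/OOXX is terminal +0 (X); from X.O./OOXX depth 11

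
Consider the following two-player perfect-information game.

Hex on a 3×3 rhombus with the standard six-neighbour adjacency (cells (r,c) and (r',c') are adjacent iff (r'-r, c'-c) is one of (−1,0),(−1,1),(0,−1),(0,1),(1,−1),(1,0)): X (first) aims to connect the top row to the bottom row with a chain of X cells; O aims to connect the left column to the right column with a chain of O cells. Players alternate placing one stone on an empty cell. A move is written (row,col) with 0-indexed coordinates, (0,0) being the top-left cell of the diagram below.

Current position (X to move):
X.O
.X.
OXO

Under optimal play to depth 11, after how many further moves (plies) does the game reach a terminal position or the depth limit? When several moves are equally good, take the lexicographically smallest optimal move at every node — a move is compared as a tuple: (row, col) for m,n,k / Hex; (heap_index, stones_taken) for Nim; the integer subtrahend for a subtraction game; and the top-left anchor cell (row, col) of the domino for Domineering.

p1 X@[X.O/.X./OXO]: (0,1)[XXO/.X./OXO]+1* (1,0)[X.O/XX./OXO]+1 (1,2)[X.O/.XX/OXO]+1
p2 O@[XXO/.X./OXO] terminal -1; root [X.O/.X./OXO] d11

PV length from [X.O/.X./OXO]: 1 ply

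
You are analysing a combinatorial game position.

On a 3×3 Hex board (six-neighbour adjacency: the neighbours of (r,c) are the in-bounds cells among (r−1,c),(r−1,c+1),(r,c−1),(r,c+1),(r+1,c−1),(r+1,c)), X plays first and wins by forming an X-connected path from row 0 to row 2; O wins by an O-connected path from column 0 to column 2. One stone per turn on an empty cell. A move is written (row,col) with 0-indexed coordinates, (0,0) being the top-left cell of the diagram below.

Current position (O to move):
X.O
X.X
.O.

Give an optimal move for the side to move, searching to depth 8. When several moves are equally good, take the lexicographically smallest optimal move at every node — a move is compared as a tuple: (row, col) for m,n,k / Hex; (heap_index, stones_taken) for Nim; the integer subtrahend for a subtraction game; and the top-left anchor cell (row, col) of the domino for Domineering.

O's best at [X.O/X.X/.O.]: (2,0)

[X.O/X.X/.O.] O move#1: (0,1):-1/XOO/X.X/.O., (1,1):-1/X.O/XOX/.O., (2,0):+1/X.O/X.X/OO.*, (2,2):-1/X.O/X.X/.OO
[X.O/X.X/OO.] X move#2: (0,1):-1/XXO/X.X/OO.*, (1,1):-1/X.O/XXX/OO., (2,2):-1/X.O/X.X/OOX
[XXO/X.X/OO.] O move#3: (1,1):+1/XXO/XOX/OO.*, (2,2):+1/XXO/X.X/OOO
[XXO/XOX/OO.] end (terminal -1, X#4); searched X.O/X.X/.O. to 8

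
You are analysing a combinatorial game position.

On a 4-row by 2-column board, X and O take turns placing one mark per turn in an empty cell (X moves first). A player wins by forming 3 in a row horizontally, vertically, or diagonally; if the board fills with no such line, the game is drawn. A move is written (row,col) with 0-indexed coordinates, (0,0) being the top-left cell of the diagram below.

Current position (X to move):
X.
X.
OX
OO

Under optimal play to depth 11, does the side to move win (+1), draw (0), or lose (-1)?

value(X./X./OX/OO, X) = 0

ply 1, X at X./X./OX/OO | (0,1)=+0→XX/X./OX/OO*; (1,1)=+0→X./XX/OX/OO
ply 2, O at XX/X./OX/OO | (1,1)=+0→XX/XO/OX/OO*
ply 3: XX/XO/OX/OO is terminal +0 (X); from X./X./OX/OO depth 11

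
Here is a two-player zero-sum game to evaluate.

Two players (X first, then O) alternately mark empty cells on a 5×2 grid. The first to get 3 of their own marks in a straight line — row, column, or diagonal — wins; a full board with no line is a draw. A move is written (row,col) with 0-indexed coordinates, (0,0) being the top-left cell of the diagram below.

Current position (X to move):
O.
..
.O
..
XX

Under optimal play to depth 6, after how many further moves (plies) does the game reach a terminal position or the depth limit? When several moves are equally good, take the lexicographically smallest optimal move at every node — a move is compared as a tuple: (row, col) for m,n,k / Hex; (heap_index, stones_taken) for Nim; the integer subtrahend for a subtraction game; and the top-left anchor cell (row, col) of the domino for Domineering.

p1 X@[O./../.O/../XX]: (0,1)[OX/../.O/../XX]+0* (1,0)[O./X./.O/../XX]-1 (1,1)[O./.X/.O/../XX]+0 (2,0)[O./../XO/../XX]+0 (3,0)[O./../.O/X./XX]-1 (3,1)[O./../.O/.X/XX]+0
p2 O@[OX/../.O/../XX]: (1,0)[OX/O./.O/../XX]+0* (1,1)[OX/.O/.O/../XX]+0 (2,0)[OX/../OO/../XX]+0 (3,0)[OX/../.O/O./XX]+0 (3,1)[OX/../.O/.O/XX]+0
p3 X@[OX/O./.O/../XX]: (1,1)[OX/OX/.O/../XX]-1 (2,0)[OX/O./XO/../XX]+0* (3,0)[OX/O./.O/X./XX]-1 (3,1)[OX/O./.O/.X/XX]-1
p4 O@[OX/O./XO/../XX]: (1,1)[OX/OO/XO/../XX]-1 (3,0)[OX/O./XO/O./XX]+0* (3,1)[OX/O./XO/.O/XX]-1
p5 X@[OX/O./XO/O./XX]: (1,1)[OX/OX/XO/O./XX]+0* (3,1)[OX/O./XO/OX/XX]+0
p6 O@[OX/OX/XO/O./XX]: (3,1)[OX/OX/XO/OO/XX]+0*
p7 X@[OX/OX/XO/OO/XX] terminal +0; root [O./../.O/../XX] d6

PV length from [O./../.O/../XX]: 6 plies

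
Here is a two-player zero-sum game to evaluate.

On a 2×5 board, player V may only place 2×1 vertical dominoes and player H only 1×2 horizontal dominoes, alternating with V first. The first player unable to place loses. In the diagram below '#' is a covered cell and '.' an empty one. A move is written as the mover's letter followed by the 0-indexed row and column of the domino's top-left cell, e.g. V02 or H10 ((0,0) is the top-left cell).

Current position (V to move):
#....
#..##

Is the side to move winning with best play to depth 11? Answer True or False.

ply 1, V at #..../#..## | V01=-1→##.../##.##; V02=+1→#.#../#.###*
ply 2, H at #.#../#.### | H03=-1→#.###/#.###*
ply 3, V at #.###/#.### | V01=+1→#####/#####*
ply 4: #####/##### is terminal -1 (H); from #..../#..## depth 11

V winning at [#..../#..##]: True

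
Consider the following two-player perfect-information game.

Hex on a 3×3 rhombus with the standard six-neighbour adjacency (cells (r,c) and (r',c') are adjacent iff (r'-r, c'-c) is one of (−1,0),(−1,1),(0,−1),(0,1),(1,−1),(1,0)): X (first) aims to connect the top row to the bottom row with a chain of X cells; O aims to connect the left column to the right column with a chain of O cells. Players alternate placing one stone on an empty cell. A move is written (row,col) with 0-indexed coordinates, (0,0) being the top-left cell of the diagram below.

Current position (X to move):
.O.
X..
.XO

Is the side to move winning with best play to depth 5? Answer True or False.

X winning at [.O./X../.XO]: True

[.O./X../.XO] X move#1: (0,0):+1/XO./X../.XO*, (0,2):+1/.OX/X../.XO, (1,1):+1/.O./XX./.XO, (1,2):+1/.O./X.X/.XO, (2,0):+1/.O./X../XXO
[XO./X../.XO] O move#2: (0,2):-1/XOO/X../.XO*, (1,1):-1/XO./XO./.XO, (1,2):-1/XO./X.O/.XO, (2,0):-1/XO./X../OXO
[XOO/X../.XO] X move#3: (1,1):+1/XOO/XX./.XO*, (1,2):+1/XOO/X.X/.XO, (2,0):+1/XOO/X../XXO
[XOO/XX./.XO] end (terminal -1, O#4); searched .O./X../.XO to 5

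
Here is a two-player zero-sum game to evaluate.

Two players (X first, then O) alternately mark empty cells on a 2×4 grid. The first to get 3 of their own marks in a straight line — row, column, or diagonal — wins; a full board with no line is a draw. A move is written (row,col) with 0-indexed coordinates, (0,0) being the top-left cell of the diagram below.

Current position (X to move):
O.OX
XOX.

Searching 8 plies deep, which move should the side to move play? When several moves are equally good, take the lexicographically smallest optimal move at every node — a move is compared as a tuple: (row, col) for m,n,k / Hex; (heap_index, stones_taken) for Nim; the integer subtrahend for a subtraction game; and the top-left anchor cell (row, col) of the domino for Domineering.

X's best at [O.OX/XOX.]: (0,1)

[O.OX/XOX.] X move#1: (0,1):+0/OXOX/XOX.*, (1,3):-1/O.OX/XOXX
[OXOX/XOX.] O move#2: (1,3):+0/OXOX/XOXO*
[OXOX/XOXO] end (terminal +0, X#3); searched O.OX/XOX. to 8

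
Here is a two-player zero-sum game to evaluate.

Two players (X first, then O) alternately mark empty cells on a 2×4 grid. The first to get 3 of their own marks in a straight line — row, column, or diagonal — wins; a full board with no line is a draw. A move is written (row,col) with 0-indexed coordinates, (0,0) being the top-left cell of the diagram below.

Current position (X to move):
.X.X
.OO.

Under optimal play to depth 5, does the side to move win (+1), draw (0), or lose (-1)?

p1 X@[.X.X/.OO.]: (0,0)[XX.X/.OO.]-1 (0,2)[.XXX/.OO.]+1* (1,0)[.X.X/XOO.]-1 (1,3)[.X.X/.OOX]-1
p2 O@[.XXX/.OO.] terminal -1; root [.X.X/.OO.] d5

value(.X.X/.OO., X) = +1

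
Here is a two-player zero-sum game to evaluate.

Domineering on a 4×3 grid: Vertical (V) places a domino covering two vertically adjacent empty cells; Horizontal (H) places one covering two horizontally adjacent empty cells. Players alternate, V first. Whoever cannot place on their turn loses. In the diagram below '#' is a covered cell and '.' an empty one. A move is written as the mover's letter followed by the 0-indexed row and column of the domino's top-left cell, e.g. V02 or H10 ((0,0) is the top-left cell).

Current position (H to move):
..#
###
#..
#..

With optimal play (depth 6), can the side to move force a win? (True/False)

ply 1, H at ..#/###/#../#.. | H00=-1→###/###/#../#..; H21=+1→..#/###/###/#..*; H31=+1→..#/###/#../###
ply 2: ..#/###/###/#.. is terminal -1 (V); from ..#/###/#../#.. depth 6

H winning at [..#/###/#../#..]: True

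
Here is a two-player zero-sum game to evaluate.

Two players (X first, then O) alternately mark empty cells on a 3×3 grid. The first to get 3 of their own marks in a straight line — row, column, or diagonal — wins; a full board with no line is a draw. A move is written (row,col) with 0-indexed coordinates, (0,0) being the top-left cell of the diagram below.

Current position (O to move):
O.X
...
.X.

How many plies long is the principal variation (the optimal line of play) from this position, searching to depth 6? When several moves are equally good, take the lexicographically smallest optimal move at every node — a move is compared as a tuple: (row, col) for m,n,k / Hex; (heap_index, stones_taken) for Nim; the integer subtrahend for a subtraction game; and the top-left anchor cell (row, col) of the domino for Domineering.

p1 O@[O.X/.../.X.]: (0,1)[OOX/.../.X.]-1 (1,0)[O.X/O../.X.]-1 (1,1)[O.X/.O./.X.]-1 (1,2)[O.X/..O/.X.]-1 (2,0)[O.X/.../OX.]+0* (2,2)[O.X/.../.XO]-1
p2 X@[O.X/.../OX.]: (0,1)[OXX/.../OX.]-1 (1,0)[O.X/X../OX.]+0* (1,1)[O.X/.X./OX.]-1 (1,2)[O.X/..X/OX.]-1 (2,2)[O.X/.../OXX]-1
p3 O@[O.X/X../OX.]: (0,1)[OOX/X../OX.]-1 (1,1)[O.X/XO./OX.]+0* (1,2)[O.X/X.O/OX.]+0 (2,2)[O.X/X../OXO]-1
p4 X@[O.X/XO./OX.]: (0,1)[OXX/XO./OX.]-1 (1,2)[O.X/XOX/OX.]-1 (2,2)[O.X/XO./OXX]+0*
p5 O@[O.X/XO./OXX]: (0,1)[OOX/XO./OXX]-1 (1,2)[O.X/XOO/OXX]+0*
p6 X@[O.X/XOO/OXX]: (0,1)[OXX/XOO/OXX]+0*
p7 O@[OXX/XOO/OXX] terminal +0; root [O.X/.../.X.] d6

PV length from [O.X/.../.X.]: 6 plies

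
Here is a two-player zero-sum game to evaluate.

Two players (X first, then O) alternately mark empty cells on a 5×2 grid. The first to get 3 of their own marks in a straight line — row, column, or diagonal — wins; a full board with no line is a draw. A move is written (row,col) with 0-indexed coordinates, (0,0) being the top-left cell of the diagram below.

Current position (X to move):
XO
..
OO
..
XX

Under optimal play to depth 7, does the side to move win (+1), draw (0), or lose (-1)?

value(XO/../OO/../XX, X) = 0

[XO/../OO/../XX] X move#1: (1,0):-1/XO/X./OO/../XX, (1,1):+0/XO/.X/OO/../XX*, (3,0):-1/XO/../OO/X./XX, (3,1):-1/XO/../OO/.X/XX
[XO/.X/OO/../XX] O move#2: (1,0):+0/XO/OX/OO/../XX*, (3,0):+0/XO/.X/OO/O./XX, (3,1):+0/XO/.X/OO/.O/XX
[XO/OX/OO/../XX] X move#3: (3,0):+0/XO/OX/OO/X./XX*, (3,1):-1/XO/OX/OO/.X/XX
[XO/OX/OO/X./XX] O move#4: (3,1):+0/XO/OX/OO/XO/XX*
[XO/OX/OO/XO/XX] end (terminal +0, X#5); searched XO/../OO/../XX to 7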